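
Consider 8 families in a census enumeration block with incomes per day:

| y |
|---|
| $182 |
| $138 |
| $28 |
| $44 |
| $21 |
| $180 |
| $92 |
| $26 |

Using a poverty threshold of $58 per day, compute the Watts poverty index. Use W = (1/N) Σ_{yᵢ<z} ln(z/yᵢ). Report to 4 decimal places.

0.3528

Incomes under z: $21, $26, $28, $44 (q = 4 of N = 8).
Log shortfalls: ln(58/21) = 1.0159; ln(58/26) = 0.8023; ln(58/28) = 0.7282; ln(58/44) = 0.2763.
W = 2.822759 / 8 = 0.3528.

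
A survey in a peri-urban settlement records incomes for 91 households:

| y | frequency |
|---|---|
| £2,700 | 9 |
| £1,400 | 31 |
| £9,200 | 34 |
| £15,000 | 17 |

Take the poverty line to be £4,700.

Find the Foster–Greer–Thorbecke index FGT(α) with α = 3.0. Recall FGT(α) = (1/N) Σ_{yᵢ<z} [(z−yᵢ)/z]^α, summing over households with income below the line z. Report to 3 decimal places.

0.126

Incomes under z: 31×£1,400, 9×£2,700 (q = 40 of N = 91).
Normalized shortfalls: (4700−1400)/4700 = 0.7021 (×31); (4700−2700)/4700 = 0.4255 (×9).
Raised to α = 3.0: 0.34614 (×31); 0.07705 (×9).
Sum = 11.423740; FGT(3.0) = 11.423740 / 91 = 0.126.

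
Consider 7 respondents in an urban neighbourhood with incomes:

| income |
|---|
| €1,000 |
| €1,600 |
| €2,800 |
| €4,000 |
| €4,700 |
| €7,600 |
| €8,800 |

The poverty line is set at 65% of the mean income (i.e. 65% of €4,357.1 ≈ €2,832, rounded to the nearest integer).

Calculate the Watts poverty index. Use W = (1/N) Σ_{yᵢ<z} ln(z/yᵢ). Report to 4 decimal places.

0.2319

Below the line: €1,000, €1,600, €2,800 (q = 3 of N = 7).
ln(z/y) terms: ln(2832/1000) = 1.0410; ln(2832/1600) = 0.5710; ln(2832/2800) = 0.0114.
W = 1.623326 / 7 = 0.2319.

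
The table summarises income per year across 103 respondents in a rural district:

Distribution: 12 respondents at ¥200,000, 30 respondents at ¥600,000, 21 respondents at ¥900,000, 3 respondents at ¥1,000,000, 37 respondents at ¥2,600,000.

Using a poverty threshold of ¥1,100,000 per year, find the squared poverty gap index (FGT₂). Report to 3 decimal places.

0.145

Incomes under z: 12×¥200,000, 30×¥600,000, 21×¥900,000, 3×¥1,000,000 (q = 66 of N = 103).
Shortfall ratios: (1100000−200000)/1100000 = 0.8182 (×12); (1100000−600000)/1100000 = 0.4545 (×30); (1100000−900000)/1100000 = 0.1818 (×21); (1100000−1000000)/1100000 = 0.0909 (×3).
Squared: 0.6694 (×12); 0.2066 (×30); 0.0331 (×21); 0.0083 (×3).
Sum = 14.950413; P₂ = 14.950413 / 103 = 0.145.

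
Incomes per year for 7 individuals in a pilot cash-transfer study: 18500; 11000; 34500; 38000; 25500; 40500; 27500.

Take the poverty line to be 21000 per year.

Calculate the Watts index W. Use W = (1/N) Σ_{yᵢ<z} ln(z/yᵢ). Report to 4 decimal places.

Incomes under z: 11000, 18500 (q = 2 of N = 7).
Log shortfalls: ln(21000/11000) = 0.6466; ln(21000/18500) = 0.1268.
W = 0.773379 / 7 = 0.1105.

0.1105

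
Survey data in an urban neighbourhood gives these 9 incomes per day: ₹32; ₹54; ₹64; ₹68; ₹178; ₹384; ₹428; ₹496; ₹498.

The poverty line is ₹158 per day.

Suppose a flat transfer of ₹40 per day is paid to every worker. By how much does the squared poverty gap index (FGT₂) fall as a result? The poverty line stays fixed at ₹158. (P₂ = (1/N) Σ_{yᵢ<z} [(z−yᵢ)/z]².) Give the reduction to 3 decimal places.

Before: below the line — ₹32, ₹54, ₹64, ₹68; squared poverty gap index (FGT₂) = 0.19418.
After the ₹40 transfer: below the line — ₹72, ₹94, ₹104, ₹108; squared poverty gap index (FGT₂) = 0.07526.
Reduction = 0.19418 − 0.07526 = 0.119.

0.119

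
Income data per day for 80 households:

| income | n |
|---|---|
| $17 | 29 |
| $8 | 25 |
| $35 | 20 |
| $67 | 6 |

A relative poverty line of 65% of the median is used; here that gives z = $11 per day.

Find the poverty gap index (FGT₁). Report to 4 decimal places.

Below the line: 25×$8 (q = 25 of N = 80).
Normalized shortfalls: (11−8)/11 = 0.2727 (×25).
Sum of shortfalls = 6.818182; P₁ averages over all N: 6.818182 / 80 = 0.0852.

0.0852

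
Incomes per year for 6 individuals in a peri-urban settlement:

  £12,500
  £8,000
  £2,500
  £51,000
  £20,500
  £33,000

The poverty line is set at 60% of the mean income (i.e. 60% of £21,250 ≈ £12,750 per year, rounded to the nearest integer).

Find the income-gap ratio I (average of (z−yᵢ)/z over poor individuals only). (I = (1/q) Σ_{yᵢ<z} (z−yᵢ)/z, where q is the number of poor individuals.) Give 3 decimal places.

Poor units: £2,500, £8,000, £12,500 (q = 3 of N = 6).
Relative gaps: 0.8039, 0.3725, 0.0196; sum = 1.196078.
The income-gap ratio divides by q (the poor only): 1.196078 / 3 = 0.399.

0.399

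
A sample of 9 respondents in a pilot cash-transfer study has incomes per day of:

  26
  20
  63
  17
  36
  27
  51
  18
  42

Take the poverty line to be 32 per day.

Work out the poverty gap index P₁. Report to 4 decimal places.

0.1806

Incomes under z: 17, 18, 20, 26, 27 (q = 5 of N = 9).
Gap ratios (z−y)/z: (32−17)/32 = 0.4688; (32−18)/32 = 0.4375; (32−20)/32 = 0.3750; (32−26)/32 = 0.1875; (32−27)/32 = 0.1562.
Sum of shortfalls = 1.625000; P₁ averages over all N: 1.625000 / 9 = 0.1806.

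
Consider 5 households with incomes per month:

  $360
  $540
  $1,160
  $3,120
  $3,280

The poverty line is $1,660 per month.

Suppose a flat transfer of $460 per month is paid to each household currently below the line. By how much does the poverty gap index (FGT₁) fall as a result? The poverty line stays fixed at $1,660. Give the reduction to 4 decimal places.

Before: below the line — $360, $540, $1,160; poverty gap index (FGT₁) = 0.351807.
After the $460 transfer: below the line — $820, $1,000, $1,620; poverty gap index (FGT₁) = 0.185542.
Reduction = 0.351807 − 0.185542 = 0.1663.

0.1663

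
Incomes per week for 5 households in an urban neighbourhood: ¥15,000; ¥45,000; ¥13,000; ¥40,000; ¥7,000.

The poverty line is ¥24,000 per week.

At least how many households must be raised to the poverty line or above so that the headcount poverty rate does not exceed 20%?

3 of the 5 households are poor, so H = 3/5 = 0.600.
A headcount ratio of at most 20% allows at most ⌊0.20 × 5⌋ = 1 poor households.
So at least 3 − 1 = 2 must be lifted.

2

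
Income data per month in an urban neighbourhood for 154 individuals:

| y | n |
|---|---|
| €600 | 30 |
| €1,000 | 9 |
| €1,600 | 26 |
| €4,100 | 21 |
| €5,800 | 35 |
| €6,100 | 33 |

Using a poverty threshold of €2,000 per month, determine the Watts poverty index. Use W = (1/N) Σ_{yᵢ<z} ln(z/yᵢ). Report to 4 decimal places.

Incomes under z: 30×€600, 9×€1,000, 26×€1,600 (q = 65 of N = 154).
Log shortfalls: ln(2000/600) = 1.2040 (×30); ln(2000/1000) = 0.6931 (×9); ln(2000/1600) = 0.2231 (×26).
W = 48.159241 / 154 = 0.3127.

0.3127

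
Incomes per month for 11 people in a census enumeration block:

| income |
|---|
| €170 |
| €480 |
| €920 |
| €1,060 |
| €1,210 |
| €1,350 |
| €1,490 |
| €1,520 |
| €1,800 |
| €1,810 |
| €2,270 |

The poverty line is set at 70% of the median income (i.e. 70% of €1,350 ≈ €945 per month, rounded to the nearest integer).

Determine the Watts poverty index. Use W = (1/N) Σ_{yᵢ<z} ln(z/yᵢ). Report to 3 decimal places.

0.220

Below the line: €170, €480, €920 (q = 3 of N = 11).
Log shortfalls: ln(945/170) = 1.7154; ln(945/480) = 0.6774; ln(945/920) = 0.0268.
W = 2.419597 / 11 = 0.220.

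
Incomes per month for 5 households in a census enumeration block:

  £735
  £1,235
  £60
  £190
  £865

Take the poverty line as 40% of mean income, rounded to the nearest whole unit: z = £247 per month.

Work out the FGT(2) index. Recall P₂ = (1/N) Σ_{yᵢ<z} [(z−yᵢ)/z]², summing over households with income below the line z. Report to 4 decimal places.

0.1253

Below the line: £60, £190 (q = 2 of N = 5).
Relative gaps: (247−60)/247 = 0.7571; (247−190)/247 = 0.2308.
Squared: 0.5732; 0.0533.
Sum = 0.626432; P₂ = 0.626432 / 5 = 0.1253.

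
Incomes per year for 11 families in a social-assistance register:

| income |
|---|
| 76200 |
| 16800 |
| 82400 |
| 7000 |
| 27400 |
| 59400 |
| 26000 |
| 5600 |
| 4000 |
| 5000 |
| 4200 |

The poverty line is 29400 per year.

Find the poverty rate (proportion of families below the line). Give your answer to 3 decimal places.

8 of the 11 families have income below 29400.
H = 8/11 = 0.727.

0.727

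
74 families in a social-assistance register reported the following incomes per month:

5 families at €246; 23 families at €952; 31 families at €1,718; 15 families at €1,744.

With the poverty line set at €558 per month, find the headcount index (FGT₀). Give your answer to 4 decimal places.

5 of the 74 families have income below €558.
H = 5/74 = 0.0676.

0.0676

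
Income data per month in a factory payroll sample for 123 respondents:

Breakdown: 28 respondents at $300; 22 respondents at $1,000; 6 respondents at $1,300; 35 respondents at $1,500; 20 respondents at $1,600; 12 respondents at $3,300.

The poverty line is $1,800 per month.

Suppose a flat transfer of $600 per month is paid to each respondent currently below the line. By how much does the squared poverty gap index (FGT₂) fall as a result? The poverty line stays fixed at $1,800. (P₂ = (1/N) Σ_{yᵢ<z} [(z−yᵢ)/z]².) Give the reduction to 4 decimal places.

Before: below the line — 28×$300, 22×$1,000, 6×$1,300, 35×$1,500, 20×$1,600; squared poverty gap index (FGT₂) = 0.207091.
After the $600 transfer: below the line — 28×$900, 22×$1,600; squared poverty gap index (FGT₂) = 0.059119.
Reduction = 0.207091 − 0.059119 = 0.1480.

0.1480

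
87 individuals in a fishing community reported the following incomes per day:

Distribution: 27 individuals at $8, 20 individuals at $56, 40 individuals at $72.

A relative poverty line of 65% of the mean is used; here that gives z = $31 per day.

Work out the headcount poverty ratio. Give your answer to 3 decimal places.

27 of the 87 individuals have income below $31.
H = 27/87 = 0.310.

0.310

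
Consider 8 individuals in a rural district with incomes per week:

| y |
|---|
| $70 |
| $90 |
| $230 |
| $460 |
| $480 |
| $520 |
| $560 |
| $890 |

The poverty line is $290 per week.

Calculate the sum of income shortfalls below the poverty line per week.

Below z: $70, $90, $230 (q = 3 of N = 8).
Individual gaps: 290−70 = 220; 290−90 = 200; 290−230 = 60.
Aggregate gap = $480.

$480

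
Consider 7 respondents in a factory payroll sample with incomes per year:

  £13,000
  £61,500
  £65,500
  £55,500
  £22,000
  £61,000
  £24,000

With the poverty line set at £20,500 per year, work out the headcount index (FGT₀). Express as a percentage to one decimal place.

1 of the 7 respondents have income below £20,500.
H = 1/7 = 14.3%.

14.3%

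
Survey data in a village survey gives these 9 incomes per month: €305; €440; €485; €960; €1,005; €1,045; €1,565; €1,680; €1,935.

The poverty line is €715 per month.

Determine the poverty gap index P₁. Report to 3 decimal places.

0.142

Below z: €305, €440, €485 (q = 3 of N = 9).
Shortfall ratios: (715−305)/715 = 0.5734; (715−440)/715 = 0.3846; (715−485)/715 = 0.3217.
Σ = 1.279720. Dividing by the full population N = 9 gives P₁ = 0.142.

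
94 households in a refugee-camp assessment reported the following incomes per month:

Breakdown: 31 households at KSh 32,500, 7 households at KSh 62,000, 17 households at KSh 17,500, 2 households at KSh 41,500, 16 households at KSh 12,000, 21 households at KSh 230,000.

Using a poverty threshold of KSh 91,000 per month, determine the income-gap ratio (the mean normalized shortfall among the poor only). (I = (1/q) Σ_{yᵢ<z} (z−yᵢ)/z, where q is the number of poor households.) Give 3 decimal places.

0.697

Below z: 16×KSh 12,000, 17×KSh 17,500, 31×KSh 32,500, 2×KSh 41,500, 7×KSh 62,000 (q = 73 of N = 94).
Relative gaps: 0.8681 (×16), 0.8077 (×17), 0.6429 (×31), 0.5440 (×2), 0.3187 (×7); sum = 50.868132.
I averages over the q = 73 poor units only: 50.868132 / 73 = 0.697.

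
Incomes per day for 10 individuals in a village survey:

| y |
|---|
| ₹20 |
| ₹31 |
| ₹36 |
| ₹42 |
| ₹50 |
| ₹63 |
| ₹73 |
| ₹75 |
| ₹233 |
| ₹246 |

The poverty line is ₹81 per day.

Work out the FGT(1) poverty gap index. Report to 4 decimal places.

0.3185

Below z: ₹20, ₹31, ₹36, ₹42, ₹50, ₹63, ₹73, ₹75 (q = 8 of N = 10).
Gap ratios (z−y)/z: (81−20)/81 = 0.7531; (81−31)/81 = 0.6173; (81−36)/81 = 0.5556; (81−42)/81 = 0.4815; (81−50)/81 = 0.3827; (81−63)/81 = 0.2222; (81−73)/81 = 0.0988; (81−75)/81 = 0.0741.
Sum of shortfalls = 3.185185; P₁ averages over all N: 3.185185 / 10 = 0.3185.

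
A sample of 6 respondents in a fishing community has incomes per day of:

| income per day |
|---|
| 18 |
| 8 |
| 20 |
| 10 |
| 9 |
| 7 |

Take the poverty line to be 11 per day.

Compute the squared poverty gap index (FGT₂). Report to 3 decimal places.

0.041

Below the line: 7, 8, 9, 10 (q = 4 of N = 6).
Relative gaps: (11−7)/11 = 0.3636; (11−8)/11 = 0.2727; (11−9)/11 = 0.1818; (11−10)/11 = 0.0909.
Squared: 0.1322; 0.0744; 0.0331; 0.0083.
Sum = 0.247934; P₂ = 0.247934 / 6 = 0.041.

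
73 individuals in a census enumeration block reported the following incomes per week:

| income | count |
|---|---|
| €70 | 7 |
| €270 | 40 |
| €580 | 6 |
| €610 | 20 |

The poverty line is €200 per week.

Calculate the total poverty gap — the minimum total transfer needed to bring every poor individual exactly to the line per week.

Below the line: 7×€70 (q = 7 of N = 73).
Individual gaps: 7×(200−70) = 910.
Aggregate gap = €910.

€910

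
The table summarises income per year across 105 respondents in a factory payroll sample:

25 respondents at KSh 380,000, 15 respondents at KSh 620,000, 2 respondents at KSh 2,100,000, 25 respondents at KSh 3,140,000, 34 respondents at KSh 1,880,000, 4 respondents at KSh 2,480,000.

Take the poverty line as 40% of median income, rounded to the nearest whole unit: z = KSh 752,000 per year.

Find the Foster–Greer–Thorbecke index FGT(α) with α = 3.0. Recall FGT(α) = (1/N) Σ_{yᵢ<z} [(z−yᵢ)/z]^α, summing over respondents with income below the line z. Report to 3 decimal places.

Below the line: 25×KSh 380,000, 15×KSh 620,000 (q = 40 of N = 105).
Relative gaps: (752000−380000)/752000 = 0.4947 (×25); (752000−620000)/752000 = 0.1755 (×15).
Raised to α = 3.0: 0.12105 (×25); 0.00541 (×15).
Sum = 3.107449; FGT(3.0) = 3.107449 / 105 = 0.030.

0.030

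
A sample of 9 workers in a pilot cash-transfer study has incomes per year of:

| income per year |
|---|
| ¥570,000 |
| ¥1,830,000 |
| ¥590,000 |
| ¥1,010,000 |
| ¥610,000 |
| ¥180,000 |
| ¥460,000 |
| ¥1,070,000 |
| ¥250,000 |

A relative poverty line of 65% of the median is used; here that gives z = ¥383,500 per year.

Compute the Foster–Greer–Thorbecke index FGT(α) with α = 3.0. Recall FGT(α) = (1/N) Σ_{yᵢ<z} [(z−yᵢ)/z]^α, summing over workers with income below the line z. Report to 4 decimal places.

Below the line: ¥180,000, ¥250,000 (q = 2 of N = 9).
Gap ratios (z−y)/z: (383500−180000)/383500 = 0.5306; (383500−250000)/383500 = 0.3481.
Raised to α = 3.0: 0.14942; 0.04218.
Sum = 0.191600; FGT(3.0) = 0.191600 / 9 = 0.0213.

0.0213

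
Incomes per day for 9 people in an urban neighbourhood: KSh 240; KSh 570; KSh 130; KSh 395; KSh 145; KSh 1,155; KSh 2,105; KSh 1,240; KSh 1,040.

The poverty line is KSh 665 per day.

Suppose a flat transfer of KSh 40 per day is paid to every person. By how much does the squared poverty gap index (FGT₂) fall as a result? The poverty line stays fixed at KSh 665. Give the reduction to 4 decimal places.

0.0351

Before: below the line — KSh 130, KSh 145, KSh 240, KSh 395, KSh 570; squared poverty gap index (FGT₂) = 0.205822.
After the KSh 40 transfer: below the line — KSh 170, KSh 185, KSh 280, KSh 435, KSh 610; squared poverty gap index (FGT₂) = 0.170746.
Reduction = 0.205822 − 0.170746 = 0.0351.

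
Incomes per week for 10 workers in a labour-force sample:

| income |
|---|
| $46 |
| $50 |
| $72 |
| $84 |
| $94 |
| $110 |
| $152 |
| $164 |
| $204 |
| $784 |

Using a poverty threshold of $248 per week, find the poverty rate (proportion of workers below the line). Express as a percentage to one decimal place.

9 of the 10 workers have income below $248.
H = 9/10 = 90.0%.

90.0%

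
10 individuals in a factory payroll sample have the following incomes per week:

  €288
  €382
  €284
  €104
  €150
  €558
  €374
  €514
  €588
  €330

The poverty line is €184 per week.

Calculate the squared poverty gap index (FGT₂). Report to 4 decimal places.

Poor units: €104, €150 (q = 2 of N = 10).
Relative gaps: (184−104)/184 = 0.4348; (184−150)/184 = 0.1848.
Squared: 0.1890; 0.0341.
Sum = 0.223181; P₂ = 0.223181 / 10 = 0.0223.

0.0223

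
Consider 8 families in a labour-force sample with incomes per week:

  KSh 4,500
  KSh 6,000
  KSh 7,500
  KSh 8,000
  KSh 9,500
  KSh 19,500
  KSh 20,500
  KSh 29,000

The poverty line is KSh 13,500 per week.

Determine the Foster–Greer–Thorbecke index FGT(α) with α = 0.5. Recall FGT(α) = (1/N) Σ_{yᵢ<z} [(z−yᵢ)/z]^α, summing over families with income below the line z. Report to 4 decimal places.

0.4264

Below z: KSh 4,500, KSh 6,000, KSh 7,500, KSh 8,000, KSh 9,500 (q = 5 of N = 8).
Normalized shortfalls: (13500−4500)/13500 = 0.6667; (13500−6000)/13500 = 0.5556; (13500−7500)/13500 = 0.4444; (13500−8000)/13500 = 0.4074; (13500−9500)/13500 = 0.2963.
Raised to α = 0.5: 0.81650; 0.74536; 0.66667; 0.63828; 0.54433.
Sum = 3.411135; FGT(0.5) = 3.411135 / 8 = 0.4264.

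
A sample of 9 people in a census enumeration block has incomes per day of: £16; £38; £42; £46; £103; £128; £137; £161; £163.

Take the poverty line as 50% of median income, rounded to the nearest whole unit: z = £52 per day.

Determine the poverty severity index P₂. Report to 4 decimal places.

Incomes under z: £16, £38, £42, £46 (q = 4 of N = 9).
Normalized shortfalls: (52−16)/52 = 0.6923; (52−38)/52 = 0.2692; (52−42)/52 = 0.1923; (52−46)/52 = 0.1154.
Squared: 0.4793; 0.0725; 0.0370; 0.0133.
Sum = 0.602071; P₂ = 0.602071 / 9 = 0.0669.

0.0669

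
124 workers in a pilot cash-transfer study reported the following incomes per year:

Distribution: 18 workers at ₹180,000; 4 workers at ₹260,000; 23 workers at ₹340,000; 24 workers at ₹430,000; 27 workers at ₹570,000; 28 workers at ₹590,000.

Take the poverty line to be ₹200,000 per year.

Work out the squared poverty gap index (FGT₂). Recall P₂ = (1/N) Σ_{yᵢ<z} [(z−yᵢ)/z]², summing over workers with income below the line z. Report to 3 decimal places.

Poor units: 18×₹180,000 (q = 18 of N = 124).
Normalized shortfalls: (200000−180000)/200000 = 0.1000 (×18).
Squared: 0.0100 (×18).
Sum = 0.180000; P₂ = 0.180000 / 124 = 0.001.

0.001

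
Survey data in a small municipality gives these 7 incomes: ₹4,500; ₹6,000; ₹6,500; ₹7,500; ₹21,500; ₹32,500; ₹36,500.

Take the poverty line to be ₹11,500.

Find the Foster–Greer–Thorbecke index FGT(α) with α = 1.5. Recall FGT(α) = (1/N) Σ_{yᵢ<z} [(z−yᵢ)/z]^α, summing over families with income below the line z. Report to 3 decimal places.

Poor units: ₹4,500, ₹6,000, ₹6,500, ₹7,500 (q = 4 of N = 7).
Shortfall ratios: (11500−4500)/11500 = 0.6087; (11500−6000)/11500 = 0.4783; (11500−6500)/11500 = 0.4348; (11500−7500)/11500 = 0.3478.
Raised to α = 1.5: 0.47490; 0.33075; 0.28669; 0.20514.
Sum = 1.297470; FGT(1.5) = 1.297470 / 7 = 0.185.

0.185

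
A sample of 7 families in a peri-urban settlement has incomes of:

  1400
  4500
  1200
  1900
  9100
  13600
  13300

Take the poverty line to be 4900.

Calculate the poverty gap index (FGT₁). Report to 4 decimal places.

0.3090

Below the line: 1200, 1400, 1900, 4500 (q = 4 of N = 7).
Normalized shortfalls: (4900−1200)/4900 = 0.7551; (4900−1400)/4900 = 0.7143; (4900−1900)/4900 = 0.6122; (4900−4500)/4900 = 0.0816.
Σ = 2.163265. Dividing by the full population N = 7 gives P₁ = 0.3090.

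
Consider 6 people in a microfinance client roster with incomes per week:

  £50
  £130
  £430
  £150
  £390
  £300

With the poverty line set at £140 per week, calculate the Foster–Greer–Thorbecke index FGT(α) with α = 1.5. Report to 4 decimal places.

0.0891

Poor units: £50, £130 (q = 2 of N = 6).
Normalized shortfalls: (140−50)/140 = 0.6429; (140−130)/140 = 0.0714.
Raised to α = 1.5: 0.51543; 0.01909.
Sum = 0.534522; FGT(1.5) = 0.534522 / 6 = 0.0891.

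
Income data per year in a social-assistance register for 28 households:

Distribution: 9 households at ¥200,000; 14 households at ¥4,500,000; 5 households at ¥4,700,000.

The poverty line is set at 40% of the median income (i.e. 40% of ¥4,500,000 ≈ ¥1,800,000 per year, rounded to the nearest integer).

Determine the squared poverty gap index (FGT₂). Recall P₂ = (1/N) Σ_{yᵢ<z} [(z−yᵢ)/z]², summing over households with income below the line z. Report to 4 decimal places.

0.2540

Below the line: 9×¥200,000 (q = 9 of N = 28).
Shortfall ratios: (1800000−200000)/1800000 = 0.8889 (×9).
Squared: 0.7901 (×9).
Sum = 7.111111; P₂ = 7.111111 / 28 = 0.2540.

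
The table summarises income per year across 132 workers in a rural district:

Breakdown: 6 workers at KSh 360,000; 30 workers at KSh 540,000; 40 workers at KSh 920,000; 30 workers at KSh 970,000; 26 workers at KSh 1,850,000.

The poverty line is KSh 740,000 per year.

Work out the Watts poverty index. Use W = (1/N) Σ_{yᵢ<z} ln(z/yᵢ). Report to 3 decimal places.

0.104

Poor units: 6×KSh 360,000, 30×KSh 540,000 (q = 36 of N = 132).
ln(z/y) terms: ln(740000/360000) = 0.7205 (×6); ln(740000/540000) = 0.3151 (×30).
W = 13.775708 / 132 = 0.104.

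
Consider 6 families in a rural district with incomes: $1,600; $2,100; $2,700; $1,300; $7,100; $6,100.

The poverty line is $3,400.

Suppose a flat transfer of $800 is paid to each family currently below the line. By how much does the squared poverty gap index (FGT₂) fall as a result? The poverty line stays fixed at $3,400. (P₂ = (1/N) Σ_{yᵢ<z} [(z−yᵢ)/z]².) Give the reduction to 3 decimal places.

0.099

Before: below the line — $1,300, $1,600, $2,100, $2,700; squared poverty gap index (FGT₂) = 0.14172.
After the $800 transfer: below the line — $2,100, $2,400, $2,900; squared poverty gap index (FGT₂) = 0.04239.
Reduction = 0.14172 − 0.04239 = 0.099.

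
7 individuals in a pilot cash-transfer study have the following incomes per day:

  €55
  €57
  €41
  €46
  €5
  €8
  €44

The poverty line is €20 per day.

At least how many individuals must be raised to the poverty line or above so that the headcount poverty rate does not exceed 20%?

1

2 of the 7 individuals are poor, so H = 2/7 = 0.286.
A headcount ratio of at most 20% allows at most ⌊0.20 × 7⌋ = 1 poor individuals.
So at least 2 − 1 = 1 must be lifted.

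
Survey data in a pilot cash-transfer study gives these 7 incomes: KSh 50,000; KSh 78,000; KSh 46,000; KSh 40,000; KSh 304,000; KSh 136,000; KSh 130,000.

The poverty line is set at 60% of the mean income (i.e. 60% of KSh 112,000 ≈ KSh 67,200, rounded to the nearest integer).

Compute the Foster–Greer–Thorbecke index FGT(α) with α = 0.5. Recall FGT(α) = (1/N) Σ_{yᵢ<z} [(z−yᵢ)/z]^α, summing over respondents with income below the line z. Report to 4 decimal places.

0.2434

Incomes under z: KSh 40,000, KSh 46,000, KSh 50,000 (q = 3 of N = 7).
Normalized shortfalls: (67200−40000)/67200 = 0.4048; (67200−46000)/67200 = 0.3155; (67200−50000)/67200 = 0.2560.
Raised to α = 0.5: 0.63621; 0.56167; 0.50592.
Sum = 1.703799; FGT(0.5) = 1.703799 / 7 = 0.2434.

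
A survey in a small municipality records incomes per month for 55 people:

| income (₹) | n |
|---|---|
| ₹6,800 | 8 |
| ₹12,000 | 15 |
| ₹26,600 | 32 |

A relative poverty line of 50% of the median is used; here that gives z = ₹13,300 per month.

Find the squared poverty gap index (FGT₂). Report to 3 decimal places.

0.037

Below the line: 8×₹6,800, 15×₹12,000 (q = 23 of N = 55).
Gap ratios (z−y)/z: (13300−6800)/13300 = 0.4887 (×8); (13300−12000)/13300 = 0.0977 (×15).
Squared: 0.2388 (×8); 0.0096 (×15).
Sum = 2.054101; P₂ = 2.054101 / 55 = 0.037.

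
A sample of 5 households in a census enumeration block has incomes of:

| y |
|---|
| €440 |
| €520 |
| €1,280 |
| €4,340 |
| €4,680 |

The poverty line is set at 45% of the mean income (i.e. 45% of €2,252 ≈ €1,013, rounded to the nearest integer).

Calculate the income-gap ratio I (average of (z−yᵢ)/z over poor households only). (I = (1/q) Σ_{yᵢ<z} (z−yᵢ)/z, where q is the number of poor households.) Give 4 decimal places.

Below the line: €440, €520 (q = 2 of N = 5).
Relative gaps: 0.5656, 0.4867; sum = 1.052320.
The income-gap ratio divides by q (the poor only): 1.052320 / 2 = 0.5262.

0.5262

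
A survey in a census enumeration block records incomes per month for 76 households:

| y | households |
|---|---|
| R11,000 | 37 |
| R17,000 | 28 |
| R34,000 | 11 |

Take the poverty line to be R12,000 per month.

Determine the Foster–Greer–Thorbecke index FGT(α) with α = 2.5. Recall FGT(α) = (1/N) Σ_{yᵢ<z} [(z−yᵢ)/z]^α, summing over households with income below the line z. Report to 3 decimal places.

0.001

Below the line: 37×R11,000 (q = 37 of N = 76).
Shortfall ratios: (12000−11000)/12000 = 0.0833 (×37).
Raised to α = 2.5: 0.00200 (×37).
Sum = 0.074173; FGT(2.5) = 0.074173 / 76 = 0.001.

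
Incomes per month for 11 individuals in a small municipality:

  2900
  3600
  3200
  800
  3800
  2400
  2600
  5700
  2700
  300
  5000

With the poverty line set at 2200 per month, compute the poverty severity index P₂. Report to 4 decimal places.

0.1046

Below the line: 300, 800 (q = 2 of N = 11).
Gap ratios (z−y)/z: (2200−300)/2200 = 0.8636; (2200−800)/2200 = 0.6364.
Squared: 0.7459; 0.4050.
Sum = 1.150826; P₂ = 1.150826 / 11 = 0.1046.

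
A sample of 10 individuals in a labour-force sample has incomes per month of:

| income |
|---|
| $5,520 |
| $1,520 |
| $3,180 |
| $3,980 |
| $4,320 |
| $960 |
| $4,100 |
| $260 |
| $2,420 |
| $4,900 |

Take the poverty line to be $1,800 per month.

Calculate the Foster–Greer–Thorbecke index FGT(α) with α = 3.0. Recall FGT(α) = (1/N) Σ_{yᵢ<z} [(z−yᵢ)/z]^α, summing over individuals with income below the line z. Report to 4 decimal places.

Incomes under z: $260, $960, $1,520 (q = 3 of N = 10).
Relative gaps: (1800−260)/1800 = 0.8556; (1800−960)/1800 = 0.4667; (1800−1520)/1800 = 0.1556.
Raised to α = 3.0: 0.62625; 0.10163; 0.00376.
Sum = 0.731639; FGT(3.0) = 0.731639 / 10 = 0.0732.

0.0732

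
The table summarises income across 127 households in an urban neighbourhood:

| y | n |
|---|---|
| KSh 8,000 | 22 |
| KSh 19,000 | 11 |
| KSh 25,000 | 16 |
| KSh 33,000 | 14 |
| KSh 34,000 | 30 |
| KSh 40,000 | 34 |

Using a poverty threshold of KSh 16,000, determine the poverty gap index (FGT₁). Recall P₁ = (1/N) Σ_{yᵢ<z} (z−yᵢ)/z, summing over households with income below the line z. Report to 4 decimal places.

Below z: 22×KSh 8,000 (q = 22 of N = 127).
Normalized shortfalls: (16000−8000)/16000 = 0.5000 (×22).
Sum of shortfalls = 11.000000; P₁ averages over all N: 11.000000 / 127 = 0.0866.

0.0866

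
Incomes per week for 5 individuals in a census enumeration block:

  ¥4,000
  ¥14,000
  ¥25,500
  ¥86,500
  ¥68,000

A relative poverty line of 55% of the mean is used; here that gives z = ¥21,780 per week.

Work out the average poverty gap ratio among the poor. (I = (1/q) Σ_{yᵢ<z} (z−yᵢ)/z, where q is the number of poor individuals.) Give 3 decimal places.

Poor units: ¥4,000, ¥14,000 (q = 2 of N = 5).
Relative gaps: 0.8163, 0.3572; sum = 1.173554.
I averages over the q = 2 poor units only: 1.173554 / 2 = 0.587.

0.587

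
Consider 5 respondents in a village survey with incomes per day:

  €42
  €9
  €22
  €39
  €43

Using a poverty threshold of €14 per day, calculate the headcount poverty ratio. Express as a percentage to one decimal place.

1 of the 5 respondents have income below €14.
H = 1/5 = 20.0%.

20.0%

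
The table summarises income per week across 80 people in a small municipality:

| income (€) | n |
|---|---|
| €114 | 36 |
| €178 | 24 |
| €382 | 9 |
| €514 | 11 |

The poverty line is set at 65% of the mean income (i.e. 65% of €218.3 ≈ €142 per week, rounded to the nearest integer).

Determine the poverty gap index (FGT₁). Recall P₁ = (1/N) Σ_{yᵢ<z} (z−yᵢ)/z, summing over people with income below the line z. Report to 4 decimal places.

Poor units: 36×€114 (q = 36 of N = 80).
Gap ratios (z−y)/z: (142−114)/142 = 0.1972 (×36).
Sum of shortfalls = 7.098592; P₁ averages over all N: 7.098592 / 80 = 0.0887.

0.0887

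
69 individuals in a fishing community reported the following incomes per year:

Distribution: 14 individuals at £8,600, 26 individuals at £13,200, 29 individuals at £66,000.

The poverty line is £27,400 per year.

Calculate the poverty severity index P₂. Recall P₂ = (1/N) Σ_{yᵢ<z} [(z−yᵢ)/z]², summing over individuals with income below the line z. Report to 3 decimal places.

0.197

Below z: 14×£8,600, 26×£13,200 (q = 40 of N = 69).
Relative gaps: (27400−8600)/27400 = 0.6861 (×14); (27400−13200)/27400 = 0.5182 (×26).
Squared: 0.4708 (×14); 0.2686 (×26).
Sum = 13.573978; P₂ = 13.573978 / 69 = 0.197.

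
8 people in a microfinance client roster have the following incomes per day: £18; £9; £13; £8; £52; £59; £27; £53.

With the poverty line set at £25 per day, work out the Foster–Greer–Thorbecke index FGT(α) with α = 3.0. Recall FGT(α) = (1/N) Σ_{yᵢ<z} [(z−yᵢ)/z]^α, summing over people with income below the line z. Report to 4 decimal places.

0.0886

Below the line: £8, £9, £13, £18 (q = 4 of N = 8).
Gap ratios (z−y)/z: (25−8)/25 = 0.6800; (25−9)/25 = 0.6400; (25−13)/25 = 0.4800; (25−18)/25 = 0.2800.
Raised to α = 3.0: 0.31443; 0.26214; 0.11059; 0.02195.
Sum = 0.709120; FGT(3.0) = 0.709120 / 8 = 0.0886.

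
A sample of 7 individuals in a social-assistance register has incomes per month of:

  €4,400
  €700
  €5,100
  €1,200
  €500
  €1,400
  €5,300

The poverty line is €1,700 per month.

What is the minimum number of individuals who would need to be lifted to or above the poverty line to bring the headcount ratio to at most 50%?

4 of the 7 individuals are poor, so H = 4/7 = 0.571.
A headcount ratio of at most 50% allows at most ⌊0.50 × 7⌋ = 3 poor individuals.
So at least 4 − 3 = 1 must be lifted.

1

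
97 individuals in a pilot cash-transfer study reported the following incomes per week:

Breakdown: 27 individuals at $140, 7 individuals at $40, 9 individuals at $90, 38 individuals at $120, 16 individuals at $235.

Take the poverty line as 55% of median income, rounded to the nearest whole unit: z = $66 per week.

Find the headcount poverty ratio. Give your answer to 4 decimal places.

7 of the 97 individuals have income below $66.
H = 7/97 = 0.0722.

0.0722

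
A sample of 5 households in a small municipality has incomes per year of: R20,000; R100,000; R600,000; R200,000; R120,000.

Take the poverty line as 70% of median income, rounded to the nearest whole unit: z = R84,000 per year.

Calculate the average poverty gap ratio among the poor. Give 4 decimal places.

Incomes under z: R20,000 (q = 1 of N = 5).
Relative gaps: 0.7619; sum = 0.761905.
I averages over the q = 1 poor units only: 0.761905 / 1 = 0.7619.

0.7619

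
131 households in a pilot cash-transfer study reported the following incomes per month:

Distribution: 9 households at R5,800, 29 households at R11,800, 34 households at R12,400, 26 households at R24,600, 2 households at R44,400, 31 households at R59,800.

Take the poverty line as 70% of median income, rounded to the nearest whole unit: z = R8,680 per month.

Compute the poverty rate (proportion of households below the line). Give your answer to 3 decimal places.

9 of the 131 households have income below R8,680.
H = 9/131 = 0.069.

0.069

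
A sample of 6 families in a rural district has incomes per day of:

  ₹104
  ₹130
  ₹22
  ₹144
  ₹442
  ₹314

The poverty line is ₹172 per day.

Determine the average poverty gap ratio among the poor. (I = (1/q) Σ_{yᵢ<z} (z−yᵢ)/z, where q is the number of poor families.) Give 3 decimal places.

Below the line: ₹22, ₹104, ₹130, ₹144 (q = 4 of N = 6).
Relative gaps: 0.8721, 0.3953, 0.2442, 0.1628; sum = 1.674419.
I averages over the q = 4 poor units only: 1.674419 / 4 = 0.419.

0.419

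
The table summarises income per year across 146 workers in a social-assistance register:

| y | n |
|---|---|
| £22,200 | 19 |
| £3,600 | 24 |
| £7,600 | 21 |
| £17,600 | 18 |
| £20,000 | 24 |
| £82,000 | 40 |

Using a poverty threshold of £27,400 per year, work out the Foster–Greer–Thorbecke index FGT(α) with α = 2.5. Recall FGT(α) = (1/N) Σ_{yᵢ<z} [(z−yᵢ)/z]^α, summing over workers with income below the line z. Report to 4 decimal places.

Below z: 24×£3,600, 21×£7,600, 18×£17,600, 24×£20,000, 19×£22,200 (q = 106 of N = 146).
Relative gaps: (27400−3600)/27400 = 0.8686 (×24); (27400−7600)/27400 = 0.7226 (×21); (27400−17600)/27400 = 0.3577 (×18); (27400−20000)/27400 = 0.2701 (×24); (27400−22200)/27400 = 0.1898 (×19).
Raised to α = 2.5: 0.70318 (×24); 0.44390 (×21); 0.07650 (×18); 0.03791 (×24); 0.01569 (×19).
Sum = 28.783166; FGT(2.5) = 28.783166 / 146 = 0.1971.

0.1971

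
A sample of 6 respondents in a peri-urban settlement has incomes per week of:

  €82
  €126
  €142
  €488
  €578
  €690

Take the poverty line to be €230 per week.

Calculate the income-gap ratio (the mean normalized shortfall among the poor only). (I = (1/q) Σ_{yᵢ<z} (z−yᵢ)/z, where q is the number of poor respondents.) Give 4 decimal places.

0.4928

Poor units: €82, €126, €142 (q = 3 of N = 6).
Relative gaps: 0.6435, 0.4522, 0.3826; sum = 1.478261.
The income-gap ratio divides by q (the poor only): 1.478261 / 3 = 0.4928.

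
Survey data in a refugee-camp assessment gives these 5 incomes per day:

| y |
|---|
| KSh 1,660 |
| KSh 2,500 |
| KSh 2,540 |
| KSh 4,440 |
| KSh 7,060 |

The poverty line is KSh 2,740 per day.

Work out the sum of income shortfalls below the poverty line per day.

Below z: KSh 1,660, KSh 2,500, KSh 2,540 (q = 3 of N = 5).
Individual gaps: 2740−1660 = 1080; 2740−2500 = 240; 2740−2540 = 200.
Aggregate gap = KSh 1,520.

KSh 1,520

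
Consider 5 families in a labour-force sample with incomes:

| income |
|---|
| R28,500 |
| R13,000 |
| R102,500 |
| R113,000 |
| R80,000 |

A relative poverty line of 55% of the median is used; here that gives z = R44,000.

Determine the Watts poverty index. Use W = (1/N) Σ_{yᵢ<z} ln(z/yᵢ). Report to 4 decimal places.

Poor units: R13,000, R28,500 (q = 2 of N = 5).
Log gaps: ln(44000/13000) = 1.2192; ln(44000/28500) = 0.4343.
W = 1.653526 / 5 = 0.3307.

0.3307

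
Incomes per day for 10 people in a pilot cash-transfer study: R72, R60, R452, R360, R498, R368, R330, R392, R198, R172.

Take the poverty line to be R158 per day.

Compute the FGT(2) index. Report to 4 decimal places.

0.0681

Incomes under z: R60, R72 (q = 2 of N = 10).
Normalized shortfalls: (158−60)/158 = 0.6203; (158−72)/158 = 0.5443.
Squared: 0.3847; 0.2963.
Sum = 0.680981; P₂ = 0.680981 / 10 = 0.0681.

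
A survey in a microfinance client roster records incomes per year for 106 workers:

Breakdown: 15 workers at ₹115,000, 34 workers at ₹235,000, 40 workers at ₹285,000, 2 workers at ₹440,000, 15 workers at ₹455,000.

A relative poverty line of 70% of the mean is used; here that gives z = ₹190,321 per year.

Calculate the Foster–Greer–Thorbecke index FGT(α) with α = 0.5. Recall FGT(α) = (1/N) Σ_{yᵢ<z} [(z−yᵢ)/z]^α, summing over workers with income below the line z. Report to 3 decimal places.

0.089

Incomes under z: 15×₹115,000 (q = 15 of N = 106).
Gap ratios (z−y)/z: (190321−115000)/190321 = 0.3958 (×15).
Raised to α = 0.5: 0.62909 (×15).
Sum = 9.436391; FGT(0.5) = 9.436391 / 106 = 0.089.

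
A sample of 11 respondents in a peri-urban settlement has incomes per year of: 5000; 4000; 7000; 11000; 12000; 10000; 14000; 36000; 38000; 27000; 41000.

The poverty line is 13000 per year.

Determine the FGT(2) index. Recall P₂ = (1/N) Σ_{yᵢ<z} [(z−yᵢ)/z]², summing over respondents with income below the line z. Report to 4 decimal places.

0.1049

Below the line: 4000, 5000, 7000, 10000, 11000, 12000 (q = 6 of N = 11).
Normalized shortfalls: (13000−4000)/13000 = 0.6923; (13000−5000)/13000 = 0.6154; (13000−7000)/13000 = 0.4615; (13000−10000)/13000 = 0.2308; (13000−11000)/13000 = 0.1538; (13000−12000)/13000 = 0.0769.
Squared: 0.4793; 0.3787; 0.2130; 0.0533; 0.0237; 0.0059.
Sum = 1.153846; P₂ = 1.153846 / 11 = 0.1049.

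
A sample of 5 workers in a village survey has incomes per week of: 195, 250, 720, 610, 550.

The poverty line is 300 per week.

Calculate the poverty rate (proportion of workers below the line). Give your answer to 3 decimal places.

0.400

2 of the 5 workers have income below 300.
H = 2/5 = 0.400.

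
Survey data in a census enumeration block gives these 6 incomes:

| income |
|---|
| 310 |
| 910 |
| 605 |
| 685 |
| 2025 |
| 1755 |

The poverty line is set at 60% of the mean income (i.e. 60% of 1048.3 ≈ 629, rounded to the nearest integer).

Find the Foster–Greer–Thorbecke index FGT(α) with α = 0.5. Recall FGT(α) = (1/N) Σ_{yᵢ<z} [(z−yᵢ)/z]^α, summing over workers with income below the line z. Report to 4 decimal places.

0.1512

Below z: 310, 605 (q = 2 of N = 6).
Normalized shortfalls: (629−310)/629 = 0.5072; (629−605)/629 = 0.0382.
Raised to α = 0.5: 0.71215; 0.19534.
Sum = 0.907483; FGT(0.5) = 0.907483 / 6 = 0.1512.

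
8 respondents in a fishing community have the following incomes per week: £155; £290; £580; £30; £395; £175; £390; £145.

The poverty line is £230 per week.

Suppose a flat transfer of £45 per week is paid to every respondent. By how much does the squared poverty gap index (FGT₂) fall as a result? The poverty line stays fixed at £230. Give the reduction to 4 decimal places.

0.0691

Before: below the line — £30, £145, £155, £175; squared poverty gap index (FGT₂) = 0.132030.
After the £45 transfer: below the line — £75, £190, £200, £220; squared poverty gap index (FGT₂) = 0.062914.
Reduction = 0.132030 − 0.062914 = 0.0691.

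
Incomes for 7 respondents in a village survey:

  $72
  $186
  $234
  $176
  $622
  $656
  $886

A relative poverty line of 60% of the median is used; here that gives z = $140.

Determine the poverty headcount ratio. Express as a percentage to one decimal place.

1 of the 7 respondents have income below $140.
H = 1/7 = 14.3%.

14.3%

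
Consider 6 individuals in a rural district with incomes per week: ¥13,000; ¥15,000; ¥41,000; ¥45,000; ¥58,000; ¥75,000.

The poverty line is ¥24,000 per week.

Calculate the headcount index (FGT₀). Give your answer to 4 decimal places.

2 of the 6 individuals have income below ¥24,000.
H = 2/6 = 0.3333.

0.3333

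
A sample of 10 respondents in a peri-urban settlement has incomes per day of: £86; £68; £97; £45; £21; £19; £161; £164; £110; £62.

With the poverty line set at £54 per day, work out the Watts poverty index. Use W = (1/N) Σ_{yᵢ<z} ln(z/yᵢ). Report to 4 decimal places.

Below the line: £19, £21, £45 (q = 3 of N = 10).
Log shortfalls: ln(54/19) = 1.0445; ln(54/21) = 0.9445; ln(54/45) = 0.1823.
W = 2.171328 / 10 = 0.2171.

0.2171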